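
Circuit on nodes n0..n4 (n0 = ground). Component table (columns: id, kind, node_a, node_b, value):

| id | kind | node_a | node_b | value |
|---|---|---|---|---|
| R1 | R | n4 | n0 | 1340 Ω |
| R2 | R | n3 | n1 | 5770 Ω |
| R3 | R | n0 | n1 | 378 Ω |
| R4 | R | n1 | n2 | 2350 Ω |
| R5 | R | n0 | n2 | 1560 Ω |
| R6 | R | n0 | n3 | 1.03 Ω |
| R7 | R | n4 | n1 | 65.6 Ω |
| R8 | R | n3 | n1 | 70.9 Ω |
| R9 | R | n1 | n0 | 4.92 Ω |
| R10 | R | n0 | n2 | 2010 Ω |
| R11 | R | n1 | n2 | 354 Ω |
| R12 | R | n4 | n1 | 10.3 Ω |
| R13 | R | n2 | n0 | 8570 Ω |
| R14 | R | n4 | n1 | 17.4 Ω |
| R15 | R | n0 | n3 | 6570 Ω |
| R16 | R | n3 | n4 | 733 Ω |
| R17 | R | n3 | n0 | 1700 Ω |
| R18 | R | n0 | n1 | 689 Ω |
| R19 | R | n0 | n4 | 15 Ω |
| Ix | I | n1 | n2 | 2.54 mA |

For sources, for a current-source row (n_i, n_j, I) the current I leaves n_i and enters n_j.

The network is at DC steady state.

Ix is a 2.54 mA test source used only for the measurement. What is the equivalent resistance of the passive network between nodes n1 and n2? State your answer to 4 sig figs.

R_eq = 222.2 Ω

MNA unknowns: 4 node voltages V₁..V_4
R1: Y=0.0007463 on G[4,0]
R2: Y=0.0001733 on G[3,1]
R3: Y=0.002646 on G[0,1]
R4: Y=0.0004255 on G[1,2]
R5: Y=0.0006410 on G[0,2]
R6: Y=0.9709 on G[0,3]
R7: Y=0.01524 on G[4,1]
R8: Y=0.01410 on G[3,1]
R9: Y=0.2033 on G[1,0]
R10: Y=0.0004975 on G[0,2]
R11: Y=0.002825 on G[1,2]
R12: Y=0.09709 on G[4,1]
R13: Y=0.0001167 on G[2,0]
R14: Y=0.05747 on G[4,1]
R15: Y=0.0001522 on G[0,3]
R16: Y=0.001364 on G[3,4]
R17: Y=0.0005882 on G[3,0]
R18: Y=0.001451 on G[0,1]
R19: Y=0.06667 on G[0,4]
Ix: z[1]−=0.00254, z[2]+=0.00254
solve → V1=-0.002609, V2=0.5619, V3=-4.029e-05, V4=-0.001857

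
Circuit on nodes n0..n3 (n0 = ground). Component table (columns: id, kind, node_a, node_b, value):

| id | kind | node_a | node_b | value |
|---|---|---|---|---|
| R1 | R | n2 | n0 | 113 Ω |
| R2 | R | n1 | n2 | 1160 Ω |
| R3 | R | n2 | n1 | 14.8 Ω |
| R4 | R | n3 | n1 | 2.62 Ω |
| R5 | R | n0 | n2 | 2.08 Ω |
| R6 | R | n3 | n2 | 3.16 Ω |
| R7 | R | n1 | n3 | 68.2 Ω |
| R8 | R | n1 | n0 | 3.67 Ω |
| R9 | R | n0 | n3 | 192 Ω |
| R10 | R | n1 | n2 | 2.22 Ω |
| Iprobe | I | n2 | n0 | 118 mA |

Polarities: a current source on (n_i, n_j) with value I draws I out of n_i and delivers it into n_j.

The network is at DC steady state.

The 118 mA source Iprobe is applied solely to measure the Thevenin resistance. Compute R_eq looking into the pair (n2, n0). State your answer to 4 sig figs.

Element admittances at DC:
  Y(R1) = 0.008850 S between n2,n0
  Y(R2) = 0.0008621 S between n1,n2
  Y(R3) = 0.06757 S between n2,n1
  Y(R4) = 0.3817 S between n3,n1
  Y(R5) = 0.4808 S between n0,n2
  Y(R6) = 0.3165 S between n3,n2
  Y(R7) = 0.01466 S between n1,n3
  Y(R8) = 0.2725 S between n1,n0
  Y(R9) = 0.005208 S between n0,n3
  Y(R10) = 0.4505 S between n1,n2
  Iprobe: injects 0.118 A into n0 (from n2)
Assemble and solve the 3×3 MNA system:
  V(n1)=-0.1226  V(n2)=-0.1713  V(n3)=-0.1432

R_eq = 1.451 Ω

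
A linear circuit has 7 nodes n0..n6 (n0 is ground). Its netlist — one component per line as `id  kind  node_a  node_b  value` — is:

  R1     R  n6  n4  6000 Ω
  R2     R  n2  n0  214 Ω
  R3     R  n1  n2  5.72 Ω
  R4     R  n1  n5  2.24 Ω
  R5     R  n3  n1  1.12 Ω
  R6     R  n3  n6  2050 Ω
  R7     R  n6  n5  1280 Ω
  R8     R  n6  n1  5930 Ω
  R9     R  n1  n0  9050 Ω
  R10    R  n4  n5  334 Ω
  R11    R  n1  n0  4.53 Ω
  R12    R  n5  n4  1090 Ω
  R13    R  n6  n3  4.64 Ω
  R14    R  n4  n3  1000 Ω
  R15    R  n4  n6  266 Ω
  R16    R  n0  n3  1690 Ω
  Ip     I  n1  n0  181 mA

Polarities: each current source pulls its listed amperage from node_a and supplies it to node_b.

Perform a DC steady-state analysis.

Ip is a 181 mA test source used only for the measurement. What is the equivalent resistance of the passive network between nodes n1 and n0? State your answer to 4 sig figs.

R_eq = 4.425 Ω

Apply KCL at each of the 6 non-ground nodes and solve the resulting linear system.
Node n1: branches {R3, R4, R5, R8, R9, R11, Ip} → V_1 = -0.8009
Node n2: branches {R2, R3} → V_2 = -0.7800
Node n3: branches {R5, R6, R13, R14, R16} → V_3 = -0.8003
Node n4: branches {R1, R10, R12, R14, R15} → V_4 = -0.8006
Node n5: branches {R4, R7, R10, R12} → V_5 = -0.8009
Node n6: branches {R1, R6, R7, R8, R13, R15} → V_6 = -0.8003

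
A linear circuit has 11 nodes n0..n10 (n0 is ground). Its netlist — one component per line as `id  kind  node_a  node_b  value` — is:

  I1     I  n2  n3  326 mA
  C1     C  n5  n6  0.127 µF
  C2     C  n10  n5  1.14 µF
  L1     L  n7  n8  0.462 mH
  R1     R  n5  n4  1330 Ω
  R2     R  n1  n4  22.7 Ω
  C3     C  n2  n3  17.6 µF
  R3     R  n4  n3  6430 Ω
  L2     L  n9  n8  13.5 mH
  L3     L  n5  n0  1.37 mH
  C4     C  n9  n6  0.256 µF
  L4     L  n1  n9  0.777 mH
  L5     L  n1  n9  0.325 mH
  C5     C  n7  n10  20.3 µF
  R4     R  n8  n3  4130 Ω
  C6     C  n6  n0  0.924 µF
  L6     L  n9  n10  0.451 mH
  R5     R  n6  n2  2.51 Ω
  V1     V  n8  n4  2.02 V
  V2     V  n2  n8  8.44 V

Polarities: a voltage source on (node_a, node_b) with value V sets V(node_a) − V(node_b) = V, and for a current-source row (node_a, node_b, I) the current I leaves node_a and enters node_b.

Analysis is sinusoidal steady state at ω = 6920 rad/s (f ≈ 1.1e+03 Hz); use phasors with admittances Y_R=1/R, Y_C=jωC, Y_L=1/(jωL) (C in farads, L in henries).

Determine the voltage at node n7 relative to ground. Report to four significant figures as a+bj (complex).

Apply KCL at each of the 10 non-ground nodes and solve the resulting linear system.
Node n1: branches {R2, L4, L5} → V_1 = -3.834-0.5426j
Node n2: branches {I1, C3, R5, V2} → V_2 = 4.470-0.4703j
Node n3: branches {I1, C3, R3, R4} → V_3 = 4.479-3.117j
Node n4: branches {R1, R2, R3, V1} → V_4 = -5.990-0.4703j
Node n5: branches {C1, C2, R1, L3} → V_5 = 0.2703-0.03564j
Node n6: branches {C1, C4, C6, R5} → V_6 = 4.459-0.5880j
Node n7: branches {L1, C5} → V_7 = -4.134-0.7769j
Node n8: branches {L1, L2, R4, V1, V2} → V_8 = -3.970-0.4703j
Node n9: branches {L2, C4, L4, L5, L6} → V_9 = -3.829-0.3921j
Node n10: branches {C2, C5, L6} → V_10 = -3.769-0.09420j
Source currents: i(V1)=-0.1013+0.003271j, i(V2)=-0.008266-0.04582j

-4.134-0.7769j V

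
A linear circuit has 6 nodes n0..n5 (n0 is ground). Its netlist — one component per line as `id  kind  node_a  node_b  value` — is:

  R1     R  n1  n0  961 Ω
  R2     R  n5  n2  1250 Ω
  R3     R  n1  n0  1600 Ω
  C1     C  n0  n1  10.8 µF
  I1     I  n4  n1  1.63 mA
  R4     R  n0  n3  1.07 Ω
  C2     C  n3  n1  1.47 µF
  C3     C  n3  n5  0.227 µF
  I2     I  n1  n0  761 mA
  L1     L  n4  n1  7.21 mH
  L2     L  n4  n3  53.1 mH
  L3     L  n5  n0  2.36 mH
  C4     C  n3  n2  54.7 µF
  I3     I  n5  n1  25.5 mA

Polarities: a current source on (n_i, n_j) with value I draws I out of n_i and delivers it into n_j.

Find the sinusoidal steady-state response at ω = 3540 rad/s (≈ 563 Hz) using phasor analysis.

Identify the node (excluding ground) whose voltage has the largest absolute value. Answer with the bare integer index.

Apply KCL at each of the 5 non-ground nodes and solve the resulting linear system.
Node n1: branches {R1, R3, C1, I1, C2, I2, L1, I3} → V_1 = -0.8142+18.94j
Node n2: branches {R2, C4} → V_2 = -0.01144-0.0006638j
Node n3: branches {R4, C2, C3, L2, C4} → V_3 = -0.01055-0.0006222j
Node n4: branches {I1, L1, L2} → V_4 = -0.7181+16.64j
Node n5: branches {R2, C3, L3, I3} → V_5 = -0.001368-0.2145j

1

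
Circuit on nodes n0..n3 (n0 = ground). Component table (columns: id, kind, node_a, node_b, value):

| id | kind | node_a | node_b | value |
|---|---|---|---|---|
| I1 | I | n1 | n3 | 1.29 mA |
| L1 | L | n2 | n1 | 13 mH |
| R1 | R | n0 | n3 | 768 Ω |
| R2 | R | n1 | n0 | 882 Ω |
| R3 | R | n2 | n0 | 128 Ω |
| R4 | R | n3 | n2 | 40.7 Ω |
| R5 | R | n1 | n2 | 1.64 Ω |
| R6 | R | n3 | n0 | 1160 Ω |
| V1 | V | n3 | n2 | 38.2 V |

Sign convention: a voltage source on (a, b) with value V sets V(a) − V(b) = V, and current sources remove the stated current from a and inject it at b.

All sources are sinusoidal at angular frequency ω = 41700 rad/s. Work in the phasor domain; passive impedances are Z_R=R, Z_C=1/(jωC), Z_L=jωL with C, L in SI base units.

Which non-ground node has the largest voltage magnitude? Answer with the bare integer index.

Apply KCL at each of the 3 non-ground nodes and solve the resulting linear system.
Node n1: branches {I1, L1, R2, R5} → V_1 = -7.430+3.173e-05j
Node n2: branches {L1, R3, R4, R5, V1} → V_2 = -7.442-3.606e-06j
Node n3: branches {I1, R1, R4, R6, V1} → V_3 = 30.76-3.606e-06j
Source currents: i(V1)=-1.004+7.804e-09j

3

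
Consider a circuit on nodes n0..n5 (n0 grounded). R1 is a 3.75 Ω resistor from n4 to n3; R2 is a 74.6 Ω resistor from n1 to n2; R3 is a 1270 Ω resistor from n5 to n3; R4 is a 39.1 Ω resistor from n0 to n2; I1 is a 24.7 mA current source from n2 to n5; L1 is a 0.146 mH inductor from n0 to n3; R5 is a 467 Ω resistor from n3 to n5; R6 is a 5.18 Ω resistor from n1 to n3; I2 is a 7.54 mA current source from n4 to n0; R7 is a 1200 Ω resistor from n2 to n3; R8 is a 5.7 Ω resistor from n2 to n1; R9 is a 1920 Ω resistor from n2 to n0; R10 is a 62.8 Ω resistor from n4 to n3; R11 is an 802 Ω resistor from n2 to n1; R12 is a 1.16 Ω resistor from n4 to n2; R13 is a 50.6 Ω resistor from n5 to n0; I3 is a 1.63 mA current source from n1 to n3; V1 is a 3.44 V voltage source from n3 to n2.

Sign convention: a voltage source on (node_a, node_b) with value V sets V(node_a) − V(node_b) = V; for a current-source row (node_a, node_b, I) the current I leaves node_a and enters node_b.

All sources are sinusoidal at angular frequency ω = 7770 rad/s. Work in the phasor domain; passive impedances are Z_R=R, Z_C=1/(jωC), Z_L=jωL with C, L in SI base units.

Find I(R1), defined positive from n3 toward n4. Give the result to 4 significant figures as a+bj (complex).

MNA unknowns: 5 node voltages V₁..V_5 plus 1 source current (V1)
R1: Y=0.2667+0.000j on G[4,3]
R2: Y=0.01340+0.000j on G[1,2]
R3: Y=0.0007874+0.000j on G[5,3]
R4: Y=0.02558+0.000j on G[0,2]
I1: z[2]−=0.0247, z[5]+=0.0247
L1: Y=0.000-0.8815j on G[0,3]
R5: Y=0.002141+0.000j on G[3,5]
R6: Y=0.1931+0.000j on G[1,3]
I2: z[4]−=0.00754, z[0]+=0.00754
R7: Y=0.0008333+0.000j on G[2,3]
R8: Y=0.1754+0.000j on G[2,1]
R9: Y=0.0005208+0.000j on G[2,0]
R10: Y=0.01592+0.000j on G[4,3]
R11: Y=0.001247+0.000j on G[2,1]
R12: Y=0.8621+0.000j on G[4,2]
R13: Y=0.01976+0.000j on G[5,0]
I3: z[1]−=0.00163, z[3]+=0.00163
V1: row V3−V2=3.44, i_V1 at 3,2
solve → V1=-1.709+0.06881j, V2=-3.438+0.06881j, V3=0.002236+0.06881j, V4=-2.595+0.06881j, V5=1.089+0.008881j
aux → i_V1=-1.123+0.001796j

0.6926+0.000j A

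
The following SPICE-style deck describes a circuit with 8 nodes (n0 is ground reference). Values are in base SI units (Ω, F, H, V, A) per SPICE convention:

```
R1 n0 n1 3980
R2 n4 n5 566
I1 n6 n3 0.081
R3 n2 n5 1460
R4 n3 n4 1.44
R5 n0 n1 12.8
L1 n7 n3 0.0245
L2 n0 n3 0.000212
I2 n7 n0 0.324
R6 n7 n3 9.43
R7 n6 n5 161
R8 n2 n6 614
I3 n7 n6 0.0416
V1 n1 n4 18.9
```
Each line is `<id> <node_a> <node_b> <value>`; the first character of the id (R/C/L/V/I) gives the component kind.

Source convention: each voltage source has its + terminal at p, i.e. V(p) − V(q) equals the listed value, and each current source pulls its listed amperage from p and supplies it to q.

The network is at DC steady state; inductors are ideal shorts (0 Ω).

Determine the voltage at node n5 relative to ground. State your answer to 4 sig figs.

-24.27 V

Apply KCL at each of the 7 non-ground nodes and solve the resulting linear system.
Node n1: branches {R1, R5, V1} → V_1 = 16.93
Node n2: branches {R3, R8} → V_2 = -28.41
Node n3: branches {I1, R4, L1, L2, R6} → V_3 = 0.000
Node n4: branches {R2, R4, V1} → V_4 = -1.968
Node n5: branches {R2, R3, R7} → V_5 = -24.27
Node n6: branches {I1, R7, R8, I3} → V_6 = -30.15
Node n7: branches {L1, I2, R6, I3} → V_7 = 0.000
Source currents: i(L1)=-0.3656, i(L2)=1.651, i(V1)=-1.327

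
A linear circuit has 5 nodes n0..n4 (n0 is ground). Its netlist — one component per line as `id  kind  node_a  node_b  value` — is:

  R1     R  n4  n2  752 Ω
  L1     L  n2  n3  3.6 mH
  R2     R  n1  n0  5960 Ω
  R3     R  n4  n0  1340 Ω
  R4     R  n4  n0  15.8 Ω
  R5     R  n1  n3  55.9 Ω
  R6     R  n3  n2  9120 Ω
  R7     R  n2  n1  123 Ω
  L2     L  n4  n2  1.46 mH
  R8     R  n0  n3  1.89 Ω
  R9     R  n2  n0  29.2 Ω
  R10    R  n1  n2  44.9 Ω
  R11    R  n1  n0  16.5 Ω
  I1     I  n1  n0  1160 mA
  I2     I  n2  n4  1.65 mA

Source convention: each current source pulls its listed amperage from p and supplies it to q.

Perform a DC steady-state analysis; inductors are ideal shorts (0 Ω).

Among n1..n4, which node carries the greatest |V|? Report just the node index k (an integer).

1

Apply KCL at each of the 4 non-ground nodes and solve the resulting linear system.
Node n1: branches {R2, R5, R7, R10, R11, I1} → V_1 = -10.98
Node n2: branches {R1, L1, R6, R7, L2, R9, R10, I2} → V_2 = -0.7850
Node n3: branches {L1, R5, R6, R8} → V_3 = -0.7850
Node n4: branches {R1, R3, R4, L2, I2} → V_4 = -0.7850
Source currents: i(L1)=-0.2329, i(L2)=0.05192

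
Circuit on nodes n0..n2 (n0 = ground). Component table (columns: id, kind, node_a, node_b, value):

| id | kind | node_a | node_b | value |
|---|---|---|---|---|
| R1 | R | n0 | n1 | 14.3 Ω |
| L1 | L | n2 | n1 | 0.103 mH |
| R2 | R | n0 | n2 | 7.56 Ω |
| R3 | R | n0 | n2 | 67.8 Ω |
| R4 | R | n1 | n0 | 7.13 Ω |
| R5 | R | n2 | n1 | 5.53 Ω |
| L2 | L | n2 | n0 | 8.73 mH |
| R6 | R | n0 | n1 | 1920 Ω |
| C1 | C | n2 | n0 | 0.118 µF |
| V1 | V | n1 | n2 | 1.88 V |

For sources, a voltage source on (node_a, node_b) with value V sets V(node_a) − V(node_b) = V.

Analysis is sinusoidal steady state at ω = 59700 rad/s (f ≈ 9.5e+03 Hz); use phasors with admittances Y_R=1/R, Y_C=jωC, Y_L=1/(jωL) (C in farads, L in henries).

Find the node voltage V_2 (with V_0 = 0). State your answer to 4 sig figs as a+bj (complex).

-1.107+0.01586j V

MNA unknowns: 2 node voltages V₁..V_2 plus 1 source current (V1)
R1: Y=0.06993+0.000j on G[0,1]
L1: Y=0.000-0.1626j on G[2,1]
R2: Y=0.1323+0.000j on G[0,2]
R3: Y=0.01475+0.000j on G[0,2]
R4: Y=0.1403+0.000j on G[1,0]
R5: Y=0.1808+0.000j on G[2,1]
L2: Y=0.000-0.001919j on G[2,0]
R6: Y=0.0005208+0.000j on G[0,1]
C1: Y=0.000+0.007045j on G[2,0]
V1: row V1−V2=1.88, i_V1 at 1,2
solve → V1=0.7729+0.01586j, V2=-1.107+0.01586j
aux → i_V1=-0.5028+0.3024j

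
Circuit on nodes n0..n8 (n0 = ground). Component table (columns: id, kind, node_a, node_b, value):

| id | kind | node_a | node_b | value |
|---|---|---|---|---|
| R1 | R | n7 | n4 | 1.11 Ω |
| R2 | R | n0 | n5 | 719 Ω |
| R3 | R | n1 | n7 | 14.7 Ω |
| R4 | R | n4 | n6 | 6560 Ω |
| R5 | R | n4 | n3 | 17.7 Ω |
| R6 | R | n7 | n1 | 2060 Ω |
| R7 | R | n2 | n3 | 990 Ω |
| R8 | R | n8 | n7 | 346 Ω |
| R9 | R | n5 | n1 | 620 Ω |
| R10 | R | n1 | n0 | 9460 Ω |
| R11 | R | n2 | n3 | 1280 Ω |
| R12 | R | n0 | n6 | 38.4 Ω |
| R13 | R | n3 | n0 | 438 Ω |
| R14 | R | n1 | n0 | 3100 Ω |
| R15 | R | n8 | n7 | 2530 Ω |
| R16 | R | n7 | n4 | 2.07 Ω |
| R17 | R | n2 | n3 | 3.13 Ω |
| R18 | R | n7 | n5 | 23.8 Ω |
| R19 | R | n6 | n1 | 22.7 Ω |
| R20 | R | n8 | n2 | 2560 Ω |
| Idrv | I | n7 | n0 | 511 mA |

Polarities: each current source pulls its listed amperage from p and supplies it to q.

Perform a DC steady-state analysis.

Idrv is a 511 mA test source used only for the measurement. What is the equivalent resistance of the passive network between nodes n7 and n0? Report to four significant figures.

R_eq = 58.46 Ω

Apply KCL at each of the 8 non-ground nodes and solve the resulting linear system.
Node n1: branches {R3, R6, R9, R10, R14, R19} → V_1 = -24.10
Node n2: branches {R7, R11, R17, R20} → V_2 = -28.68
Node n3: branches {R5, R7, R11, R13, R17} → V_3 = -28.68
Node n4: branches {R1, R4, R5, R16} → V_4 = -29.83
Node n5: branches {R2, R9, R18} → V_5 = -28.75
Node n6: branches {R4, R12, R19} → V_6 = -15.18
Node n7: branches {R1, R3, R6, R8, R15, R16, R18, Idrv} → V_7 = -29.88
Node n8: branches {R8, R15, R20} → V_8 = -29.75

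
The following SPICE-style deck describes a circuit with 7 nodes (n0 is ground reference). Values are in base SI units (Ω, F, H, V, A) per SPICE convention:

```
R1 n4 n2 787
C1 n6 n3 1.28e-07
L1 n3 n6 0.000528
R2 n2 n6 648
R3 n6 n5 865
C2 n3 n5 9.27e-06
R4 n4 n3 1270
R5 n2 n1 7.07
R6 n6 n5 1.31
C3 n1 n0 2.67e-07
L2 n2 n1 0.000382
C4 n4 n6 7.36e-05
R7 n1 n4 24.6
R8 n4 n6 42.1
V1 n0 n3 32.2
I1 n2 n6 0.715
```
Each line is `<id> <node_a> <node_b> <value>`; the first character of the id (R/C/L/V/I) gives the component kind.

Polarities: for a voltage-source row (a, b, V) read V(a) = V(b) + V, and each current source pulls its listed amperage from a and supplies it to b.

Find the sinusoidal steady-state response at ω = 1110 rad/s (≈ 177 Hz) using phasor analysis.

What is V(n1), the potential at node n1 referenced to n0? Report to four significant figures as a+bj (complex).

-50.79+7.785j V

MNA unknowns: 6 node voltages V₁..V_6 plus 1 source current (V1)
R1: Y=0.001271+0.000j on G[4,2]
C1: Y=0.000+0.0001421j on G[6,3]
L1: Y=0.000-1.706j on G[3,6]
R2: Y=0.001543+0.000j on G[2,6]
R3: Y=0.001156+0.000j on G[6,5]
C2: Y=0.000+0.01029j on G[3,5]
R4: Y=0.0007874+0.000j on G[4,3]
R5: Y=0.1414+0.000j on G[2,1]
R6: Y=0.7634+0.000j on G[6,5]
C3: Y=0.000+0.0002964j on G[1,0]
L2: Y=0.000-2.358j on G[2,1]
C4: Y=0.000+0.08170j on G[4,6]
R7: Y=0.04065+0.000j on G[1,4]
R8: Y=0.02375+0.000j on G[4,6]
V1: row V0−V3=32.2, i_V1 at 0,3
I1: z[2]−=0.715, z[6]+=0.715
solve → V1=-50.79+7.785j, V2=-50.80+7.504j, V3=-32.20+0.000j, V4=-34.47+7.694j, V5=-32.21+0.002487j, V6=-32.21+0.002416j
aux → i_V1=-0.002307-0.01505j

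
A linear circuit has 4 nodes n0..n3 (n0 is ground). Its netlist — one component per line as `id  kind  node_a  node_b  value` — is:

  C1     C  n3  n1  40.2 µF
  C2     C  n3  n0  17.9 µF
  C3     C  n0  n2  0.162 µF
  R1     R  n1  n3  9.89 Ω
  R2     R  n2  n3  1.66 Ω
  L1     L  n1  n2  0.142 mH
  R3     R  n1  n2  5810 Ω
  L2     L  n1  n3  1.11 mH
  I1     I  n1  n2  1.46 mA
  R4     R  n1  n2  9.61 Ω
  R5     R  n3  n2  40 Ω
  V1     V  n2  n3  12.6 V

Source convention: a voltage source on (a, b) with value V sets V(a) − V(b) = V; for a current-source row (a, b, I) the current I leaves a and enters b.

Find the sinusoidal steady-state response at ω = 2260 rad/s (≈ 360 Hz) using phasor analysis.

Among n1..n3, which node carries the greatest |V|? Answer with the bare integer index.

Apply KCL at each of the 3 non-ground nodes and solve the resulting linear system.
Node n1: branches {C1, R1, L1, R3, L2, I1, R4} → V_1 = 11.34-0.3035j
Node n2: branches {C3, R2, L1, R3, I1, R4, R5, V1} → V_2 = 12.49+0.000j
Node n3: branches {C1, C2, R1, R2, L2, R5, V1} → V_3 = -0.1130+0.000j
Source currents: i(V1)=-8.970+3.550j

2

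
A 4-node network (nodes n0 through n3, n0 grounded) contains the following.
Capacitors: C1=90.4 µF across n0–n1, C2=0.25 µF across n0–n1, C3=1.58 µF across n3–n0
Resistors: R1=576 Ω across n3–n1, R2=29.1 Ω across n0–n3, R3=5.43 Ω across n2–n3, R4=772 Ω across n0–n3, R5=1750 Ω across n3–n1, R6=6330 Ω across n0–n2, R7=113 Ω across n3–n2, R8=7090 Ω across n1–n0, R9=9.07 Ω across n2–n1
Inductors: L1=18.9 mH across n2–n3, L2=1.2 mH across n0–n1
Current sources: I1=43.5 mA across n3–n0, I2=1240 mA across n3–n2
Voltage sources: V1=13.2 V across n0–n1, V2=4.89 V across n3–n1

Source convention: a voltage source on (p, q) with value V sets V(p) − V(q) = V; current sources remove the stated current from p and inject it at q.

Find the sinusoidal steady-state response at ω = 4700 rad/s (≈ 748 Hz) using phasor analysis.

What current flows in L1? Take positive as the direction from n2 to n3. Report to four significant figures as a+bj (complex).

Element admittances at ω=4700 rad/s:
  Y(C1) = 0.000+0.4249j S between n0,n1
  Y(C2) = 0.000+0.001175j S between n0,n1
  Y(R1) = 0.001736+0.000j S between n3,n1
  Y(R2) = 0.03436+0.000j S between n0,n3
  Y(L1) = 0.000-0.01126j S between n2,n3
  I1: injects 0.0435 A into n0 (from n3)
  Y(R3) = 0.1842+0.000j S between n2,n3
  Y(L2) = 0.000-0.1773j S between n0,n1
  Y(R4) = 0.001295+0.000j S between n0,n3
  I2: injects 1.24 A into n2 (from n3)
  Y(R5) = 0.0005714+0.000j S between n3,n1
  Y(R6) = 0.0001580+0.000j S between n0,n2
  Y(C3) = 0.000+0.007426j S between n3,n0
  Y(R7) = 0.008850+0.000j S between n3,n2
  Y(R8) = 0.0001410+0.000j S between n1,n0
  Y(R9) = 0.1103+0.000j S between n2,n1
  V1: constraint V(n0)−V(n1) = 13.2
  V2: constraint V(n3)−V(n1) = 4.89
Assemble and solve the 5×5 MNA system:
  V(n1)=-13.20+0.000j  V(n2)=-5.999+0.08574j  V(n3)=-8.310+0.000j
  i(V1)=-0.2556-3.345j  i(V2)=-0.5514+0.05224j

0.0009652-0.02602j A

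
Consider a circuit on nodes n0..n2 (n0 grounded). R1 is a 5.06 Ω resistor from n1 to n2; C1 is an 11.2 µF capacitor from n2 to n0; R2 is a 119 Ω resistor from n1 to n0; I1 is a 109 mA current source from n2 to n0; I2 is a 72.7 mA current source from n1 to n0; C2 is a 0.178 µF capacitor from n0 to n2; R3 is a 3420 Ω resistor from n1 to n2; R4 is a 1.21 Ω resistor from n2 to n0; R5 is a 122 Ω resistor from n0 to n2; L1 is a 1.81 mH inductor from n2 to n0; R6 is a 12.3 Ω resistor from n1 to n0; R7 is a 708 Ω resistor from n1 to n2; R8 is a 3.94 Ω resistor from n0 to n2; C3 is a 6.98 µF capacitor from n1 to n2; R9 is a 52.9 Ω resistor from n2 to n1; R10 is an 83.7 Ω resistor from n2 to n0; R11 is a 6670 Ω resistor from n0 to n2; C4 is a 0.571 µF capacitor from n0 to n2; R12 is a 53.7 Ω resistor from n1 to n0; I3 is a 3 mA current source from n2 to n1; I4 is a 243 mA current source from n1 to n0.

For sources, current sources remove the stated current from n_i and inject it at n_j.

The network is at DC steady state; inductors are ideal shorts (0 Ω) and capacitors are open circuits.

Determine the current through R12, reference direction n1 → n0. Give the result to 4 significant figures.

MNA unknowns: 2 node voltages V₁..V_2 plus 1 source current (L1)
R1: Y=0.1976 on G[1,2]
C1: Y=0.000 on G[2,0]
R2: Y=0.008403 on G[1,0]
I1: z[2]−=0.109, z[0]+=0.109
I2: z[1]−=0.0727, z[0]+=0.0727
C2: Y=0.000 on G[0,2]
R3: Y=0.0002924 on G[1,2]
R4: Y=0.8264 on G[2,0]
R5: Y=0.008197 on G[0,2]
L1: row V2−V0=0, i_L1 at 2,0
R6: Y=0.08130 on G[1,0]
R7: Y=0.001412 on G[1,2]
R8: Y=0.2538 on G[0,2]
C3: Y=0.000 on G[1,2]
R9: Y=0.01890 on G[2,1]
R10: Y=0.01195 on G[2,0]
R11: Y=0.0001499 on G[0,2]
C4: Y=0.000 on G[0,2]
R12: Y=0.01862 on G[1,0]
I3: z[2]−=0.003, z[1]+=0.003
I4: z[1]−=0.243, z[0]+=0.243
solve → V1=-0.9575, V2=0.000
aux → i_L1=-0.3210

-0.01783 A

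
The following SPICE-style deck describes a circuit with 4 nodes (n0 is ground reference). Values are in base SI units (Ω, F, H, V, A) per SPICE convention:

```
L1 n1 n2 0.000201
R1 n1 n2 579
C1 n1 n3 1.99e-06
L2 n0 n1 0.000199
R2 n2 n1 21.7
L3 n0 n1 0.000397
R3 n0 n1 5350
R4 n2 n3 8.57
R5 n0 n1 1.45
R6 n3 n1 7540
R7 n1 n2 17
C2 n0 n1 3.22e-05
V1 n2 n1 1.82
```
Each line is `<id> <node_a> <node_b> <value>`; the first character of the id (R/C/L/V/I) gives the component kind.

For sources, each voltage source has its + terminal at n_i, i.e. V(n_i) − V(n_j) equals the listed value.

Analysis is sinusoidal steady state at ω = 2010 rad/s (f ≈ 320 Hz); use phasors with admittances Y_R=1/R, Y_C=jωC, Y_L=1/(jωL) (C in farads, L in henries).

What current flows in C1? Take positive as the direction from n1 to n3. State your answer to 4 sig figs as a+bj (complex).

Apply KCL at each of the 3 non-ground nodes and solve the resulting linear system.
Node n1: branches {L1, R1, C1, L2, R2, L3, R3, R5, R6, R7, C2, V1} → V_1 = 0.000+0.000j
Node n2: branches {L1, R1, R2, R4, R7, V1} → V_2 = 1.820+0.000j
Node n3: branches {C1, R4, R6} → V_3 = 1.816-0.06217j
Source currents: i(V1)=-0.1946+4.498j

-0.0002487-0.007263j A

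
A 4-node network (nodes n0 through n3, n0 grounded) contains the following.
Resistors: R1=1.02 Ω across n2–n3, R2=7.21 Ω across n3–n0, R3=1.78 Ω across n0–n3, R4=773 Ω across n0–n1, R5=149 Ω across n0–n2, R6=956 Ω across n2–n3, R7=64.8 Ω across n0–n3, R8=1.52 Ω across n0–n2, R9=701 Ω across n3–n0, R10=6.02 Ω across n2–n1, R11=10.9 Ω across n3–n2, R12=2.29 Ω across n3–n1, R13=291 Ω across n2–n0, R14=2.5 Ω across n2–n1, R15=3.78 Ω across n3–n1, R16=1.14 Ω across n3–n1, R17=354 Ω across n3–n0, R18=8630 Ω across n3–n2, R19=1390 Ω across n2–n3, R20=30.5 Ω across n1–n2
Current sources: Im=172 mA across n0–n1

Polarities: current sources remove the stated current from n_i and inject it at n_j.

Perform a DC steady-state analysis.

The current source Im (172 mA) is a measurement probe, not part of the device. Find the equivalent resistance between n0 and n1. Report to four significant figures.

R_eq = 1.201 Ω

Apply KCL at each of the 3 non-ground nodes and solve the resulting linear system.
Node n1: branches {R4, R10, R12, R14, R15, R16, R20, Im} → V_1 = 0.2065
Node n2: branches {R1, R5, R6, R8, R10, R11, R13, R14, R18, R19, R20} → V_2 = 0.1138
Node n3: branches {R1, R2, R3, R6, R7, R9, R11, R12, R15, R16, R17, R18, R19} → V_3 = 0.1329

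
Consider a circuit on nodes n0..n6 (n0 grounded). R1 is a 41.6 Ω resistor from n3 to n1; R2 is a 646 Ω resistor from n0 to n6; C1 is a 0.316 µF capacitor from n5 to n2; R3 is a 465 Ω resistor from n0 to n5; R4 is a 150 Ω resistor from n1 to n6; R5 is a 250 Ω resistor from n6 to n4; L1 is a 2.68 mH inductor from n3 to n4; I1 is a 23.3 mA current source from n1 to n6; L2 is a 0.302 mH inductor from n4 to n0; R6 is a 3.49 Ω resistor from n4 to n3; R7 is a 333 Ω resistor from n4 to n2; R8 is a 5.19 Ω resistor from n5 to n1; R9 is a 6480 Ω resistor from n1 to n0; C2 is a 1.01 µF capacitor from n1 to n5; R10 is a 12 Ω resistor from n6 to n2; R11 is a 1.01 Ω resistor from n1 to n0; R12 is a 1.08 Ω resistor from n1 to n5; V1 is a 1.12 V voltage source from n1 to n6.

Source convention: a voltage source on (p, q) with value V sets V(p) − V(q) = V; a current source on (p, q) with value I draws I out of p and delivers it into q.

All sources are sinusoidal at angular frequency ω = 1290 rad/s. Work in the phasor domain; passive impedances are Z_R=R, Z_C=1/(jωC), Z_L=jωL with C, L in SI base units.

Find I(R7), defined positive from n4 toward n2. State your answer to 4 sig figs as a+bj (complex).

Element admittances at ω=1290 rad/s:
  Y(R1) = 0.02404+0.000j S between n3,n1
  Y(R2) = 0.001548+0.000j S between n0,n6
  Y(C1) = 0.000+0.0004076j S between n5,n2
  Y(R3) = 0.002151+0.000j S between n0,n5
  Y(R4) = 0.006667+0.000j S between n1,n6
  Y(R5) = 0.004000+0.000j S between n6,n4
  Y(L1) = 0.000-0.2893j S between n3,n4
  I1: injects 0.0233 A into n6 (from n1)
  Y(L2) = 0.000-2.567j S between n4,n0
  Y(R6) = 0.2865+0.000j S between n4,n3
  Y(R7) = 0.003003+0.000j S between n4,n2
  Y(R8) = 0.1927+0.000j S between n5,n1
  Y(R9) = 0.0001543+0.000j S between n1,n0
  Y(C2) = 0.000+0.001303j S between n1,n5
  Y(R10) = 0.08333+0.000j S between n6,n2
  Y(R11) = 0.9901+0.000j S between n1,n0
  Y(R12) = 0.9259+0.000j S between n1,n5
  V1: constraint V(n1)−V(n6) = 1.12
Assemble and solve the 7×7 MNA system:
  V(n1)=0.009236-9.057e-05j  V(n2)=-1.072+0.004917j  V(n3)=0.0002404-0.002426j  V(n4)=-3.540e-05-0.002901j  V(n5)=0.009216-0.0004837j  V(n6)=-1.111-9.057e-05j
  i(V1)=-0.04015-0.0004062j

0.003219-2.348e-05j A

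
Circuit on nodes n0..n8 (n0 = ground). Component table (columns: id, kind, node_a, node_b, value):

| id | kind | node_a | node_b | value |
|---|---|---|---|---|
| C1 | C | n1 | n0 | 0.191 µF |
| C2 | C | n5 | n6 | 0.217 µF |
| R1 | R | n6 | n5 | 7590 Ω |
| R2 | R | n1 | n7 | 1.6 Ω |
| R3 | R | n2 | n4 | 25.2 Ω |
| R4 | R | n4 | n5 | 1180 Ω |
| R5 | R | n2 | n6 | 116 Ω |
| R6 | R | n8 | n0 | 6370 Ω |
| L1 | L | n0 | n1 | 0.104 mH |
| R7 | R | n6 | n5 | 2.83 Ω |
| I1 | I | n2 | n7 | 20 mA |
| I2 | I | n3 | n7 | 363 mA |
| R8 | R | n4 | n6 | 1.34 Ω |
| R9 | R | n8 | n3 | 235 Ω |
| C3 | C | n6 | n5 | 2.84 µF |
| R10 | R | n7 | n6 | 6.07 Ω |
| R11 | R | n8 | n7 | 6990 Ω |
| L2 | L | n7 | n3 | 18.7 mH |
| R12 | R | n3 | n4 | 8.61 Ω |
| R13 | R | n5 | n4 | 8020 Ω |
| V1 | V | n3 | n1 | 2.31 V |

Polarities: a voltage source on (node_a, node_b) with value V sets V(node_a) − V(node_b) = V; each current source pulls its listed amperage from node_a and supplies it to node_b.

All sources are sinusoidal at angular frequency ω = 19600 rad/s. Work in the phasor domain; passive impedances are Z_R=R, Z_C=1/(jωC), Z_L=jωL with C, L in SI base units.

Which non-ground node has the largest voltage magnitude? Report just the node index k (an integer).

3

MNA unknowns: 8 node voltages V₁..V_8 plus 1 source current (V1)
C1: Y=0.000+0.003744j on G[1,0]
C2: Y=0.000+0.004253j on G[5,6]
R1: Y=0.0001318+0.000j on G[6,5]
R2: Y=0.6250+0.000j on G[1,7]
R3: Y=0.03968+0.000j on G[2,4]
R4: Y=0.0008475+0.000j on G[4,5]
R5: Y=0.008621+0.000j on G[2,6]
R6: Y=0.0001570+0.000j on G[8,0]
L1: Y=0.000-0.4906j on G[0,1]
R7: Y=0.3534+0.000j on G[6,5]
I1: z[2]−=0.02, z[7]+=0.02
I2: z[3]−=0.363, z[7]+=0.363
R8: Y=0.7463+0.000j on G[4,6]
R9: Y=0.004255+0.000j on G[8,3]
C3: Y=0.000+0.05566j on G[6,5]
R10: Y=0.1647+0.000j on G[7,6]
R11: Y=0.0001431+0.000j on G[8,7]
L2: Y=0.000-0.002728j on G[7,3]
R12: Y=0.1161+0.000j on G[3,4]
R13: Y=0.0001247+0.000j on G[5,4]
V1: row V3−V1=2.31, i_V1 at 3,1
solve → V1=-2.816e-07-0.0007034j, V2=0.9592-0.004122j, V3=2.310-0.0007034j, V4=1.394-0.004030j, V5=1.276-0.004595j, V6=1.275-0.004543j, V7=0.7513-0.006888j, V8=2.181-0.0008734j
aux → i_V1=-0.4699+0.003866j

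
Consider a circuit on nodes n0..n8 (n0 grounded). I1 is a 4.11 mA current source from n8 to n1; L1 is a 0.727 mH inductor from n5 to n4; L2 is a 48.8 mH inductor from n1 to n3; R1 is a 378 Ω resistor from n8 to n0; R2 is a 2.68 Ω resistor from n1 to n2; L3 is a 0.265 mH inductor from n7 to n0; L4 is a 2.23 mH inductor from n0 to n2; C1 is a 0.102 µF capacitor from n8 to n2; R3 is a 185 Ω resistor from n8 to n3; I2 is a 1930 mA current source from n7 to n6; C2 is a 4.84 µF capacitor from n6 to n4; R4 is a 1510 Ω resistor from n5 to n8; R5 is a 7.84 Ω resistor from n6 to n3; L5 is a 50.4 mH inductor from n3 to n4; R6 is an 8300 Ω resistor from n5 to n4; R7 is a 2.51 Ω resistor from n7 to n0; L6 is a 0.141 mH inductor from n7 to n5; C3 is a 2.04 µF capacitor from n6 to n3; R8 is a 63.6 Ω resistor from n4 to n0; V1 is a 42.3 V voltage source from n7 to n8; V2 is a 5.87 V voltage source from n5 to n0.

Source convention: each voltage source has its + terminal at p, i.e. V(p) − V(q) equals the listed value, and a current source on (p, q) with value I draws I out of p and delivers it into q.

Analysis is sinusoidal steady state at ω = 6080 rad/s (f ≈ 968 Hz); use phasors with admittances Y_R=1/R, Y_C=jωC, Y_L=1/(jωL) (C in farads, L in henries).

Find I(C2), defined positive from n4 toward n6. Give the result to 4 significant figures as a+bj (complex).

MNA unknowns: 8 node voltages V₁..V_8 plus 2 source currents (V1, V2)
I1: z[8]−=0.00411, z[1]+=0.00411
L1: Y=0.000-0.2262j on G[5,4]
L2: Y=0.000-0.003370j on G[1,3]
R1: Y=0.002646+0.000j on G[8,0]
R2: Y=0.3731+0.000j on G[1,2]
L3: Y=0.000-0.6207j on G[7,0]
L4: Y=0.000-0.07376j on G[0,2]
C1: Y=0.000+0.0006202j on G[8,2]
R3: Y=0.005405+0.000j on G[8,3]
I2: z[7]−=1.93, z[6]+=1.93
C2: Y=0.000+0.02943j on G[6,4]
R4: Y=0.0006623+0.000j on G[5,8]
R5: Y=0.1276+0.000j on G[6,3]
L5: Y=0.000-0.003263j on G[3,4]
R6: Y=0.0001205+0.000j on G[5,4]
R7: Y=0.3984+0.000j on G[7,0]
L6: Y=0.000-1.166j on G[7,5]
C3: Y=0.000+0.01240j on G[6,3]
R8: Y=0.01572+0.000j on G[4,0]
V1: row V7−V8=42.3, i_V1 at 7,8
V2: row V5−V0=5.87, i_V2 at 5,0
solve → V1=0.7250-2.634j, V2=1.210-2.461j, V3=19.87-57.56j, V4=4.782+7.619j, V5=5.870+0.000j, V6=18.92-60.73j, V7=3.619-1.638j, V8=-38.68-1.638j
aux → i_V1=-0.4447+0.2721j, i_V2=-0.2165+2.872j

-2.011-0.4160j A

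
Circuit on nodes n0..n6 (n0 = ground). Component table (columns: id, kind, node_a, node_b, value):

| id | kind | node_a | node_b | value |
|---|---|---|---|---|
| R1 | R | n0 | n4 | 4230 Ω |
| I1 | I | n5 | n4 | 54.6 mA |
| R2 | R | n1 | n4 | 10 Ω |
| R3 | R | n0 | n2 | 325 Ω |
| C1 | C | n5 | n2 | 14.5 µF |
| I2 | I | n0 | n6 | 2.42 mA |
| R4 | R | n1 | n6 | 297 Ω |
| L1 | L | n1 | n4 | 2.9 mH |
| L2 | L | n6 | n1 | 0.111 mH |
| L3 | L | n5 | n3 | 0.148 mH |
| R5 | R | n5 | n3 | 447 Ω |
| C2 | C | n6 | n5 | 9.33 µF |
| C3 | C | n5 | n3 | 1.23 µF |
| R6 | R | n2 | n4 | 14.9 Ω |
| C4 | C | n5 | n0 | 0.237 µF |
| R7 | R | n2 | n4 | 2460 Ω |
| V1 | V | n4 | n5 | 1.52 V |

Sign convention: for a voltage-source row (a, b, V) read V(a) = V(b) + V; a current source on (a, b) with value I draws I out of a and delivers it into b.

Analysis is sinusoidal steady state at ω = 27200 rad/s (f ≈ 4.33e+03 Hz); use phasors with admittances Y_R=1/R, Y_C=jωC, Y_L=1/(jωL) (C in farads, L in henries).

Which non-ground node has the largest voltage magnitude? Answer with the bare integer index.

MNA unknowns: 6 node voltages V₁..V_6 plus 1 source current (V1)
R1: Y=0.0002364+0.000j on G[0,4]
I1: z[5]−=0.0546, z[4]+=0.0546
R2: Y=0.1000+0.000j on G[1,4]
R3: Y=0.003077+0.000j on G[0,2]
C1: Y=0.000+0.3944j on G[5,2]
I2: z[0]−=0.00242, z[6]+=0.00242
R4: Y=0.003367+0.000j on G[1,6]
L1: Y=0.000-0.01268j on G[1,4]
L2: Y=0.000-0.3312j on G[6,1]
L3: Y=0.000-0.2484j on G[5,3]
R5: Y=0.002237+0.000j on G[5,3]
C2: Y=0.000+0.2538j on G[6,5]
C3: Y=0.000+0.03346j on G[5,3]
R6: Y=0.06711+0.000j on G[2,4]
C4: Y=0.000+0.006446j on G[5,0]
R7: Y=0.0004065+0.000j on G[2,4]
V1: row V4−V5=1.52, i_V1 at 4,5
solve → V1=0.2164-0.3383j, V2=0.2617-0.4371j, V3=0.2155-0.1868j, V4=1.735-0.1868j, V5=0.2155-0.1868j, V6=0.1993-0.8025j
aux → i_V1=-0.1991-0.01274j

4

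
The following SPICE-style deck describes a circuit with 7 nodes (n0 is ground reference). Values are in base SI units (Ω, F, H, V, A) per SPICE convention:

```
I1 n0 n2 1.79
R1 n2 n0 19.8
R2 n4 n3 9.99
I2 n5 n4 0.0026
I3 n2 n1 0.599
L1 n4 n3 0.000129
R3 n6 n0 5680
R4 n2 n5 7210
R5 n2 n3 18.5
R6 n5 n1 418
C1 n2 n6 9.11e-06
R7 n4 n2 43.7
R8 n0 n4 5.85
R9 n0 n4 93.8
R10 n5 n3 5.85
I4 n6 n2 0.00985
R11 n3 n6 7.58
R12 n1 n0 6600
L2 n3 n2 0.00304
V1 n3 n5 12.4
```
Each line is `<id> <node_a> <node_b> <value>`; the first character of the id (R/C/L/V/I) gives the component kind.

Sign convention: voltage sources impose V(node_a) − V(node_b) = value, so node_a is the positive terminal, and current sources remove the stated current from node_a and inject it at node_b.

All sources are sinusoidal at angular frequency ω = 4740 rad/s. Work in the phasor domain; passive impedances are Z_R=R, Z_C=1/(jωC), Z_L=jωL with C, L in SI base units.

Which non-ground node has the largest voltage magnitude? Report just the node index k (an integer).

Apply KCL at each of the 6 non-ground nodes and solve the resulting linear system.
Node n1: branches {I3, R6, R12} → V_1 = 229.8+0.2140j
Node n2: branches {I1, R1, I3, R4, R5, C1, R7, I4, L2} → V_2 = 12.33+1.325j
Node n3: branches {R2, L1, R5, R10, R11, L2, V1} → V_3 = 6.330+0.2275j
Node n4: branches {R2, I2, L1, R7, R8, R9} → V_4 = 6.228-0.3708j
Node n5: branches {I2, R4, R6, R10, V1} → V_5 = -6.070+0.2275j
Node n6: branches {R3, C1, I4, R11} → V_6 = 6.510+2.131j
Source currents: i(V1)=-2.684-0.0001198j

1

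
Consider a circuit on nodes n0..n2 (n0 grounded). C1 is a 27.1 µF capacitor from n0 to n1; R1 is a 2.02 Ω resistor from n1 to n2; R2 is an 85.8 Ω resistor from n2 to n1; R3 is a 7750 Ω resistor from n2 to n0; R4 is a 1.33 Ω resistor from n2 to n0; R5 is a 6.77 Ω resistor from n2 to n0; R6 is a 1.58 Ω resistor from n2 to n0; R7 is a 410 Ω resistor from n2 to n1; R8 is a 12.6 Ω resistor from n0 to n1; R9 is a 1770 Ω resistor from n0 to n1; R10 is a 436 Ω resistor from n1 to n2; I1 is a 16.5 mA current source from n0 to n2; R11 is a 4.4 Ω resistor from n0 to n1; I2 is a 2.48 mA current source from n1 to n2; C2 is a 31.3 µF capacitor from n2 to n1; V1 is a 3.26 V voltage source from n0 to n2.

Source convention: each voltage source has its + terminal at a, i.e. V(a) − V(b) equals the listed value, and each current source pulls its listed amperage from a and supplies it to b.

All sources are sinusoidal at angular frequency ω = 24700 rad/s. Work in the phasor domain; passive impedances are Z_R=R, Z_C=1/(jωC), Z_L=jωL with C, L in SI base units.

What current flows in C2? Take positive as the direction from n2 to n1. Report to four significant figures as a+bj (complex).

0.09706-1.114j A

Element admittances at ω=24700 rad/s:
  Y(C1) = 0.000+0.6694j S between n0,n1
  Y(R1) = 0.4950+0.000j S between n1,n2
  Y(R2) = 0.01166+0.000j S between n2,n1
  Y(R3) = 0.0001290+0.000j S between n2,n0
  Y(R4) = 0.7519+0.000j S between n2,n0
  Y(R5) = 0.1477+0.000j S between n2,n0
  Y(R6) = 0.6329+0.000j S between n2,n0
  Y(R7) = 0.002439+0.000j S between n2,n1
  Y(R8) = 0.07937+0.000j S between n0,n1
  Y(R9) = 0.0005650+0.000j S between n0,n1
  Y(R10) = 0.002294+0.000j S between n1,n2
  I1: injects 0.0165 A into n2 (from n0)
  Y(R11) = 0.2273+0.000j S between n0,n1
  I2: injects 0.00248 A into n2 (from n1)
  Y(C2) = 0.000+0.7731j S between n2,n1
  V1: constraint V(n0)−V(n2) = 3.26
Assemble and solve the 3×3 MNA system:
  V(n1)=-1.818+0.1255j  V(n2)=-3.260+0.000j
  i(V1)=-5.656-1.179j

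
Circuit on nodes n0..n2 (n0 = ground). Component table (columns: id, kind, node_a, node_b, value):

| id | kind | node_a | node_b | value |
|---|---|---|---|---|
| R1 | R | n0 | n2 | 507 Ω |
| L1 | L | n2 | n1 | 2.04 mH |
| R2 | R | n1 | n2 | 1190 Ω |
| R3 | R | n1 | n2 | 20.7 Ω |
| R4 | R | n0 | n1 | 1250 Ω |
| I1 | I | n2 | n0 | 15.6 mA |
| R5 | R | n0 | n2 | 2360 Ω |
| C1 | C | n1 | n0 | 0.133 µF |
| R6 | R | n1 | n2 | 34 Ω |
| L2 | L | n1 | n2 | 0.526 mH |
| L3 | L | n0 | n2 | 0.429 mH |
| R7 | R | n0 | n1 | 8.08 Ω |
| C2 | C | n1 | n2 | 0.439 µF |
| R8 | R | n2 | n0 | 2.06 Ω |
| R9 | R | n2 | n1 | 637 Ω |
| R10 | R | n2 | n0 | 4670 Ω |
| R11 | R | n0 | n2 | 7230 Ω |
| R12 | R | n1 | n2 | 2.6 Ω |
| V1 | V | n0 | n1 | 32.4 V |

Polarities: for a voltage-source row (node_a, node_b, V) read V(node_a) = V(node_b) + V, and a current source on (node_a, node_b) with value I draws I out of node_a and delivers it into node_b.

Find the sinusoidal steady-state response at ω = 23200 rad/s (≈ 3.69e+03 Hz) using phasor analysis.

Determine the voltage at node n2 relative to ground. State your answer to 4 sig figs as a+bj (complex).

Apply KCL at each of the 2 non-ground nodes and solve the resulting linear system.
Node n1: branches {L1, R2, R3, R4, C1, R6, L2, R7, C2, R9, R12, V1} → V_1 = -32.40+0.000j
Node n2: branches {R1, L1, R2, R3, I1, R5, R6, L2, L3, C2, R8, R9, R10, R11, R12} → V_2 = -15.81-0.04937j
Source currents: i(V1)=-11.74+1.464j

-15.81-0.04937j V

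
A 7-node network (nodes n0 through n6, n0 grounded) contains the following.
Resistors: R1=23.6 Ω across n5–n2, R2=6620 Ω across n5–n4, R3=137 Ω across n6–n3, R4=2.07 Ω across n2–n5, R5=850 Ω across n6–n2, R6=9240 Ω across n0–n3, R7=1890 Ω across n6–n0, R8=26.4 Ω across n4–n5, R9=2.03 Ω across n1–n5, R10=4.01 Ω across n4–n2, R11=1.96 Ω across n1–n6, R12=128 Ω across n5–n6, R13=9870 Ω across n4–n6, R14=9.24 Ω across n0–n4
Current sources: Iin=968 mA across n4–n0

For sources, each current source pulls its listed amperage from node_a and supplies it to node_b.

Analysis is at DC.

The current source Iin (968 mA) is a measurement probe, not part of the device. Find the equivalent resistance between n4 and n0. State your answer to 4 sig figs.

MNA unknowns: 6 node voltages V₁..V_6
R1: Y=0.04237 on G[5,2]
R2: Y=0.0001511 on G[5,4]
R3: Y=0.007299 on G[6,3]
R4: Y=0.4831 on G[2,5]
R5: Y=0.001176 on G[6,2]
R6: Y=0.0001082 on G[0,3]
R7: Y=0.0005291 on G[6,0]
R8: Y=0.03788 on G[4,5]
R9: Y=0.4926 on G[1,5]
R10: Y=0.2494 on G[4,2]
R11: Y=0.5102 on G[1,6]
R12: Y=0.007812 on G[5,6]
R13: Y=0.0001013 on G[4,6]
R14: Y=0.1082 on G[0,4]
Iin: z[4]−=0.968, z[0]+=0.968
solve → V1=-8.854, V2=-8.874, V3=-8.715, V4=-8.892, V5=-8.865, V6=-8.844

R_eq = 9.186 Ω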